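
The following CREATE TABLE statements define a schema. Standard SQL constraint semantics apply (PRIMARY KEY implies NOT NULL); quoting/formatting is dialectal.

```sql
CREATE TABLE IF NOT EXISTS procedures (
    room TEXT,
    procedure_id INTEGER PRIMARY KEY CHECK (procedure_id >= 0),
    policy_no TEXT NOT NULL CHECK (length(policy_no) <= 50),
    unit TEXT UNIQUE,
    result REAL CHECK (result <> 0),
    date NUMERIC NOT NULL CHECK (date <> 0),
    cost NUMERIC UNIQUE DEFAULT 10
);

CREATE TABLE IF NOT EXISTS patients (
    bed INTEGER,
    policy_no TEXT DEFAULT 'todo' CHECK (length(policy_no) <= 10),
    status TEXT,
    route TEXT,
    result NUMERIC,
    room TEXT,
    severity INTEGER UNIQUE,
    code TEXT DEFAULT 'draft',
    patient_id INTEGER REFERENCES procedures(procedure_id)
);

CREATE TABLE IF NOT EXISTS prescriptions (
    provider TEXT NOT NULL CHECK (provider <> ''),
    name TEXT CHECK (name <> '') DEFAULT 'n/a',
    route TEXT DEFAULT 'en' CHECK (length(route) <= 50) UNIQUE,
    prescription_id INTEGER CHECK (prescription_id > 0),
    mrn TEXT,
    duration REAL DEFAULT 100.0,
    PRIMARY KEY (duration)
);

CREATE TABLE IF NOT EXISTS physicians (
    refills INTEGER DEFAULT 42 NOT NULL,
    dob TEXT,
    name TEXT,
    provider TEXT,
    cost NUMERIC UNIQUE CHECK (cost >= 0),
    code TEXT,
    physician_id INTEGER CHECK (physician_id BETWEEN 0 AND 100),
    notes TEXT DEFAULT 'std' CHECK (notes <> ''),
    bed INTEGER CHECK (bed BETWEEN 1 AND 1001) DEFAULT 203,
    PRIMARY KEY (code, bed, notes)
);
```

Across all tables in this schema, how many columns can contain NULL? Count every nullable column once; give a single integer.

procedures: 4 nullable (room, unit, result, cost — PK (procedure_id) and explicit NOT NULL columns excluded).
patients: 9 nullable (bed, policy_no, status, route, result, room, severity, code, patient_id — PK none and explicit NOT NULL columns excluded).
prescriptions: 4 nullable (name, route, prescription_id, mrn — PK (duration) and explicit NOT NULL columns excluded).
physicians: 5 nullable (dob, name, provider, cost, physician_id — PK (code, bed, notes) and explicit NOT NULL columns excluded).
Total: 4 + 9 + 4 + 5 = 22.

22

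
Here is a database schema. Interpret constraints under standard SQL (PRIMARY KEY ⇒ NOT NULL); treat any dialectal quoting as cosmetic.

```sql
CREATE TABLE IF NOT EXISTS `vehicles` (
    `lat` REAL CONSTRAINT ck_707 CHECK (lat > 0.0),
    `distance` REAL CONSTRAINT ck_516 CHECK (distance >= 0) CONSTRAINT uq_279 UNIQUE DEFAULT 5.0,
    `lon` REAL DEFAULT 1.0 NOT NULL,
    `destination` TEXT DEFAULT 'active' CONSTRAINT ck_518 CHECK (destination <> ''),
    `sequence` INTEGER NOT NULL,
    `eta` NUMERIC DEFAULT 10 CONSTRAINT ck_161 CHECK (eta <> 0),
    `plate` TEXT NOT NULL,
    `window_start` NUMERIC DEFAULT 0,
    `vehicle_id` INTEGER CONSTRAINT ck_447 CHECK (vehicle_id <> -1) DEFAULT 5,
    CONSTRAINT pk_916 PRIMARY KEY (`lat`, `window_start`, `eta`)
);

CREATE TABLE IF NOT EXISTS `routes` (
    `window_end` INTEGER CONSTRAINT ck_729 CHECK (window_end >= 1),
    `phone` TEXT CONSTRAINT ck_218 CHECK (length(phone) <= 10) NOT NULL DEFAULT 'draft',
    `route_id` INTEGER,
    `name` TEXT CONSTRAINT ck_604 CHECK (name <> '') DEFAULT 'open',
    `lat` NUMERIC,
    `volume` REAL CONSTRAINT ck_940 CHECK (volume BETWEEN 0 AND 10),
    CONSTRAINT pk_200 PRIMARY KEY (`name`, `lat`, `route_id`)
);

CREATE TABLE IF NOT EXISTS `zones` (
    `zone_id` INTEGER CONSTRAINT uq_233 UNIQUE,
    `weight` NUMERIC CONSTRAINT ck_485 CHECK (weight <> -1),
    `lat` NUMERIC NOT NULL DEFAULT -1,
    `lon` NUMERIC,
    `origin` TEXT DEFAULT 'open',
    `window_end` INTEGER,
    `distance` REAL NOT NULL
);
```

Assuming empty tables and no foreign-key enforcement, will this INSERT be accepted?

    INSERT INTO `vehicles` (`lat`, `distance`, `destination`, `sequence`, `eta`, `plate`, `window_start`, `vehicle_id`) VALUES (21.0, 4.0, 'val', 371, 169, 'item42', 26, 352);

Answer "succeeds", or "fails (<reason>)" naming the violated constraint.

NOT NULL columns: eta is supplied; lat is supplied; lon defaults to 1.0; plate is supplied; sequence is supplied; window_start is supplied.
CHECK constraints: 21.0 satisfies (lat > 0.0); 4.0 satisfies (distance >= 0); 'val' satisfies (destination <> ''); 169 satisfies (eta <> 0); 352 satisfies (vehicle_id <> -1).
No constraint is violated.

succeeds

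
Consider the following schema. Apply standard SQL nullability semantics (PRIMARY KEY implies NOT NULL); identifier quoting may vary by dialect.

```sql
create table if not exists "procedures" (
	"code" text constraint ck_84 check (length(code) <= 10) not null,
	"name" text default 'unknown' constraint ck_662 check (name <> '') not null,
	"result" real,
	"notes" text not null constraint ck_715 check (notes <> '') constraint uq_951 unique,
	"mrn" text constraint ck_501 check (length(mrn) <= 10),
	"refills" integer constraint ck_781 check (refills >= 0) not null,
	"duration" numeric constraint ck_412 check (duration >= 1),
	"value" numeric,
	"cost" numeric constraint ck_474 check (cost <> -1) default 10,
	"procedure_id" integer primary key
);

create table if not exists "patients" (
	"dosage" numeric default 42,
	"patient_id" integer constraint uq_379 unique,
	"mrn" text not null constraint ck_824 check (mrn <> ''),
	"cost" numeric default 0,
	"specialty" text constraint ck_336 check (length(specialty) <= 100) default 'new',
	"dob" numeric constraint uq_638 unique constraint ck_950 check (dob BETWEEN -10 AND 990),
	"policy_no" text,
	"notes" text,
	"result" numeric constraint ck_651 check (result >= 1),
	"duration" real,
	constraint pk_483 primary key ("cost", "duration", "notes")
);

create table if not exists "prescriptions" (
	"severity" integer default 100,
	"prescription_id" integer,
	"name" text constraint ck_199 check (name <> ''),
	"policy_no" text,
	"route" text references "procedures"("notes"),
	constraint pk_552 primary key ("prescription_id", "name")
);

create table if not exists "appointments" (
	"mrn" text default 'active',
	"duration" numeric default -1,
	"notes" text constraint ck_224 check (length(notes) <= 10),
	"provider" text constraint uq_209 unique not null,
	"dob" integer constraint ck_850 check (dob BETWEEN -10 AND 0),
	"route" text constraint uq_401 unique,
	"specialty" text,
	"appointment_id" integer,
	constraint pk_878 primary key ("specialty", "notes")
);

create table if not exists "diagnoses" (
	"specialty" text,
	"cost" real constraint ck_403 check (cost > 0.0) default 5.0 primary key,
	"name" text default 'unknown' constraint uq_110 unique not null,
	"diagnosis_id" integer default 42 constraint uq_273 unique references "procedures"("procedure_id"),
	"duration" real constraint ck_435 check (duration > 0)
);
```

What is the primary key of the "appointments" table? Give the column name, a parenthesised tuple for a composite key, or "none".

(specialty, notes)

A table-level PRIMARY KEY clause names 2 columns: specialty, notes.
This is a composite key — the combination is unique, not each column individually.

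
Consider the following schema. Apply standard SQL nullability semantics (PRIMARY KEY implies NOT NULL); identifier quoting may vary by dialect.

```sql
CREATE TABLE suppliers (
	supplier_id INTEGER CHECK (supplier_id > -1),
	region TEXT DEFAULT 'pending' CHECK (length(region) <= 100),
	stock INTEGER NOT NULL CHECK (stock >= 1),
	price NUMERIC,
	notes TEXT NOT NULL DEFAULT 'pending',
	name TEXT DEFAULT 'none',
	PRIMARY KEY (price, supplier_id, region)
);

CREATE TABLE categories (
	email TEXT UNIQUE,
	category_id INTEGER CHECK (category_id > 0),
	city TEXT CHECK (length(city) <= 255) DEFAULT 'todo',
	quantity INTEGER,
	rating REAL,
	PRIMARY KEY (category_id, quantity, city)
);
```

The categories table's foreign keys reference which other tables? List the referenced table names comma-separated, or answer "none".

No column in categories has a REFERENCES clause.

none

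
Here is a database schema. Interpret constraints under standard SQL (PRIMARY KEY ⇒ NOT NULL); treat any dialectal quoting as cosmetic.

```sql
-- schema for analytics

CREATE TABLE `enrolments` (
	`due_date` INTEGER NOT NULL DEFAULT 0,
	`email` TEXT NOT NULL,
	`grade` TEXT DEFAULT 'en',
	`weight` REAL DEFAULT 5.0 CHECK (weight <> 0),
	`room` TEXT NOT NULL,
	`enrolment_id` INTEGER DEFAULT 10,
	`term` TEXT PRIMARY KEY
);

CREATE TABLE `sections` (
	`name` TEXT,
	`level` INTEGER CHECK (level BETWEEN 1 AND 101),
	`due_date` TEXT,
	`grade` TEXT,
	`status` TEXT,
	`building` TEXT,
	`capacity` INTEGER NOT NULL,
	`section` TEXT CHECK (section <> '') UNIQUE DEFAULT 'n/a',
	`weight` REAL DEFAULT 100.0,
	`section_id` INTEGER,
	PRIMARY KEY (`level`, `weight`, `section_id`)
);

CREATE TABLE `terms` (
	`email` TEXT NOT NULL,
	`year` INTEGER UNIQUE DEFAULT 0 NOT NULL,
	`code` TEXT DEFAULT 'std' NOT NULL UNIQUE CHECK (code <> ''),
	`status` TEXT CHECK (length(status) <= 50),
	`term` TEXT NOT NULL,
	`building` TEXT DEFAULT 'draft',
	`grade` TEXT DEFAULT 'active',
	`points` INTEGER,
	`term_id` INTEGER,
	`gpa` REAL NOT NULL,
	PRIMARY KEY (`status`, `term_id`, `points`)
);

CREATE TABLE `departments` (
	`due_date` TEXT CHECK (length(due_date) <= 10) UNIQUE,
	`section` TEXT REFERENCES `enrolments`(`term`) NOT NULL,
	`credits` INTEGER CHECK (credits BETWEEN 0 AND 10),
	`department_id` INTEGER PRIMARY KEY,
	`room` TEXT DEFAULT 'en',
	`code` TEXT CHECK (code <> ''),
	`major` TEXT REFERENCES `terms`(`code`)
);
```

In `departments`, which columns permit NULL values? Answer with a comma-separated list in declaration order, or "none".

- due_date: CHECK does not forbid NULL (a CHECK constraint passes when its expression is NULL) → nullable.
- section: declared NOT NULL → not nullable.
- credits: CHECK does not forbid NULL (a CHECK constraint passes when its expression is NULL) → nullable.
- department_id: part of the PRIMARY KEY, which implies NOT NULL → not nullable.
- room: DEFAULT only fills an omitted column; an explicit NULL is still allowed → nullable.
- code: CHECK does not forbid NULL (a CHECK constraint passes when its expression is NULL) → nullable.
- major: a foreign key column may be NULL unless separately constrained → nullable.

due_date, credits, room, code, major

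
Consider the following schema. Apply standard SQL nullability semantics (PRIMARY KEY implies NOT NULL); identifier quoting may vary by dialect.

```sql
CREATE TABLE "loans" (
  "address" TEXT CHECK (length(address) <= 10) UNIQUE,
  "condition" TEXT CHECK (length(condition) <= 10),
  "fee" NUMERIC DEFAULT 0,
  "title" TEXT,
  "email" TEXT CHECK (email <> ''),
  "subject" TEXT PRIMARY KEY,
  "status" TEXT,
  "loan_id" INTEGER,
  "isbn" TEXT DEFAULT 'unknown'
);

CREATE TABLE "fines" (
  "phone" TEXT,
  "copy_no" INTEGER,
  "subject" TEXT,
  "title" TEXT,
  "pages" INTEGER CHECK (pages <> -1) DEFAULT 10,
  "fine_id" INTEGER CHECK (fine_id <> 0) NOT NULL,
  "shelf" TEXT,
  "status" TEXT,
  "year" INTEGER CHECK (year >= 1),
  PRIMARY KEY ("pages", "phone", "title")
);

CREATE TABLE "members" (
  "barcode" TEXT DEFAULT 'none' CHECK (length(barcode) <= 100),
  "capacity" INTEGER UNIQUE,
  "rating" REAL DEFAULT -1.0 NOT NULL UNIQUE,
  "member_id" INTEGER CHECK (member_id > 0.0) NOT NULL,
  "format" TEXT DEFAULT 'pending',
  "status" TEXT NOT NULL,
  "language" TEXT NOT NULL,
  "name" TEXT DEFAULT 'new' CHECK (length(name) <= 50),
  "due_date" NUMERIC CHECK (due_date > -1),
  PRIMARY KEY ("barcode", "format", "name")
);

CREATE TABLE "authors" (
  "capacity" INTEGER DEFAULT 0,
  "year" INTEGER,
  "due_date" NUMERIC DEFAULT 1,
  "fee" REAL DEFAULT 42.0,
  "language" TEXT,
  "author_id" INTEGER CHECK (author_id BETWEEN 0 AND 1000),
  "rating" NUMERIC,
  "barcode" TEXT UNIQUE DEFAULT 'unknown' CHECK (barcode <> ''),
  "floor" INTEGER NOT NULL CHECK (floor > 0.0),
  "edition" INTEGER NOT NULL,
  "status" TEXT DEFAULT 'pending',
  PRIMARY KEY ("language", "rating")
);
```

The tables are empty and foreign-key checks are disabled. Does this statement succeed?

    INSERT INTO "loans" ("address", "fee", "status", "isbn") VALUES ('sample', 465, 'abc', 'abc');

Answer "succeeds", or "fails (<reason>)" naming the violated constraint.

fails (NOT NULL on subject)

subject is omitted from the column list and has no DEFAULT, so it would receive NULL.
But subject is part of the PRIMARY KEY (implied NOT NULL).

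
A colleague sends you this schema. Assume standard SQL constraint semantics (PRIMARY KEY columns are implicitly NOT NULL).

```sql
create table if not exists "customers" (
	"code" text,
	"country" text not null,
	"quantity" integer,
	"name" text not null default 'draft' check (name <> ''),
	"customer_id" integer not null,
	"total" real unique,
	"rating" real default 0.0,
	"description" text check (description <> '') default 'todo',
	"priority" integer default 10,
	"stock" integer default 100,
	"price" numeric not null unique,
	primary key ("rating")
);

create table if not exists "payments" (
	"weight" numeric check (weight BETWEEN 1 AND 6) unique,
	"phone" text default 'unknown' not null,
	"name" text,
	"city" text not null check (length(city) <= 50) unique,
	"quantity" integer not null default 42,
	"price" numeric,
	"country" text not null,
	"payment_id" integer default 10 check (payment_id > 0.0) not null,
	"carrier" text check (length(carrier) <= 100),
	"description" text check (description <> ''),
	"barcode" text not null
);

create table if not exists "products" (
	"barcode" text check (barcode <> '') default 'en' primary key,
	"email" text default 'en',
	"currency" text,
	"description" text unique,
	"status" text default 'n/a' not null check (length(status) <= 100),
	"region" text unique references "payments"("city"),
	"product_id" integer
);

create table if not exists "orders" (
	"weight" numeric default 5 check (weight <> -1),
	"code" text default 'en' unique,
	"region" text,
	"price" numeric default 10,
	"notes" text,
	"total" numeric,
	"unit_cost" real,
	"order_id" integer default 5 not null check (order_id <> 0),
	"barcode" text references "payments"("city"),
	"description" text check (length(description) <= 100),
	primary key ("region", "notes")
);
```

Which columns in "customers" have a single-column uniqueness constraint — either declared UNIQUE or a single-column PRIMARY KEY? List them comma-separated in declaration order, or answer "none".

- code: no UNIQUE or single-column PK constraint.
- country: no UNIQUE or single-column PK constraint.
- quantity: no UNIQUE or single-column PK constraint.
- name: no UNIQUE or single-column PK constraint.
- customer_id: no UNIQUE or single-column PK constraint.
- total: declared UNIQUE → unique.
- rating: single-column PRIMARY KEY → unique.
- description: no UNIQUE or single-column PK constraint.
- priority: no UNIQUE or single-column PK constraint.
- stock: no UNIQUE or single-column PK constraint.
- price: declared UNIQUE → unique.

total, rating, price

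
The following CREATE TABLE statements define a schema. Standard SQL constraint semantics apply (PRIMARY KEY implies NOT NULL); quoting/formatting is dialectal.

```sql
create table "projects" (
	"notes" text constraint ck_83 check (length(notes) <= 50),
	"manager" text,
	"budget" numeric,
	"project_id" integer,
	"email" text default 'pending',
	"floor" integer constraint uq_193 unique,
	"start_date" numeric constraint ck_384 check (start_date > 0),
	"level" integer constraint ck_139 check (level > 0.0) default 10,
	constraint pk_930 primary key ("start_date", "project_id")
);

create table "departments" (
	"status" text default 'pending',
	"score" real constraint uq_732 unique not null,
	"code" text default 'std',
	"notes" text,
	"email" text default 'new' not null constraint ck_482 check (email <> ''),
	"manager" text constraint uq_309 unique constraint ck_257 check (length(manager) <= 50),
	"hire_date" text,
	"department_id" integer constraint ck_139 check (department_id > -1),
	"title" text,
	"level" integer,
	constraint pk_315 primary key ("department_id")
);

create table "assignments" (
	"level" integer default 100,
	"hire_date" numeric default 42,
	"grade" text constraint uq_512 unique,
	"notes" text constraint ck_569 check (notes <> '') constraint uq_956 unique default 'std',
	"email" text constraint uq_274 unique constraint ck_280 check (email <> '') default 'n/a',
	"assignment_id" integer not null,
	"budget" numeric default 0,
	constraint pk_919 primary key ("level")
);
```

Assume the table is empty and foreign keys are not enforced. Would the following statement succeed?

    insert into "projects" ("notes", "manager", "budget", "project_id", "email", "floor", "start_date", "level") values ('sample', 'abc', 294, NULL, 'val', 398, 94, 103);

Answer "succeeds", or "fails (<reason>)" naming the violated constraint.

fails (NOT NULL on project_id)

project_id is explicitly set to NULL, but project_id is part of the PRIMARY KEY (implied NOT NULL).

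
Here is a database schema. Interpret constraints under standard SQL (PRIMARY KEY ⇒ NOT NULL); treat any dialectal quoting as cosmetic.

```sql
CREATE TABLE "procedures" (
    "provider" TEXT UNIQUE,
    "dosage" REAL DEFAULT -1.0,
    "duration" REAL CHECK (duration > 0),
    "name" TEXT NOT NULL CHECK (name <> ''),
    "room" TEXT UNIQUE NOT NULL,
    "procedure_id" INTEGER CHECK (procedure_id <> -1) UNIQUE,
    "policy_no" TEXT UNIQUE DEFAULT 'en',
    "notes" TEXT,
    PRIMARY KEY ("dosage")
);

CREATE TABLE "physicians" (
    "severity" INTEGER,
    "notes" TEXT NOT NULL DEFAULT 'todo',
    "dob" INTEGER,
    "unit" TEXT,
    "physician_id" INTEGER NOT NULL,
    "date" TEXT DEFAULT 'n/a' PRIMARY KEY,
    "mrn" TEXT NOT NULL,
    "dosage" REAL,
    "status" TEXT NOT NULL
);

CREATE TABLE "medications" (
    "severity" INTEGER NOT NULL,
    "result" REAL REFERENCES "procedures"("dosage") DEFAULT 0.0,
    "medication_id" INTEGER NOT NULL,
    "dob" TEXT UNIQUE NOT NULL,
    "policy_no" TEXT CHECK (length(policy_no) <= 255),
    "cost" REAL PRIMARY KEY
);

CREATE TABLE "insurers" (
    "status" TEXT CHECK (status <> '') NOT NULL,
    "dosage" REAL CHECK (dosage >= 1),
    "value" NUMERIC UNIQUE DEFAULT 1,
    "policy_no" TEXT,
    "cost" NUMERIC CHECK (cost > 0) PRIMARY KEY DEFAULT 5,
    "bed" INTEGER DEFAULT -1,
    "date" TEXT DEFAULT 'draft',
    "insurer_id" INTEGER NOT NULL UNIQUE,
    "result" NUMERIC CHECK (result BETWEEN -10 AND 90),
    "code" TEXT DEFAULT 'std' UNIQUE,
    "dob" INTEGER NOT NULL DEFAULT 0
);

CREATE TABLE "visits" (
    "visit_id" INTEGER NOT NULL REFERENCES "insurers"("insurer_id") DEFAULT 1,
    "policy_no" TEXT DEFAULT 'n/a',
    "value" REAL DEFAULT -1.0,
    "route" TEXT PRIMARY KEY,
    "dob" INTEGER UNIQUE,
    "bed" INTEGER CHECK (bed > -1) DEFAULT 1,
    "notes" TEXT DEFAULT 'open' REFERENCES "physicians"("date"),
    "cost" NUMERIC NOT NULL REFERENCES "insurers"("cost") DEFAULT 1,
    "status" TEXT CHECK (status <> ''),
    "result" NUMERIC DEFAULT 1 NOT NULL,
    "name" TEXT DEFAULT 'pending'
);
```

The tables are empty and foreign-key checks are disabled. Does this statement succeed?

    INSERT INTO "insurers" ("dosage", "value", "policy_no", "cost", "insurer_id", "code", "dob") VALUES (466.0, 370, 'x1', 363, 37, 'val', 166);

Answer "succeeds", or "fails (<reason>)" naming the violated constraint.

fails (NOT NULL on status)

status is omitted from the column list and has no DEFAULT, so it would receive NULL.
But status is declared NOT NULL.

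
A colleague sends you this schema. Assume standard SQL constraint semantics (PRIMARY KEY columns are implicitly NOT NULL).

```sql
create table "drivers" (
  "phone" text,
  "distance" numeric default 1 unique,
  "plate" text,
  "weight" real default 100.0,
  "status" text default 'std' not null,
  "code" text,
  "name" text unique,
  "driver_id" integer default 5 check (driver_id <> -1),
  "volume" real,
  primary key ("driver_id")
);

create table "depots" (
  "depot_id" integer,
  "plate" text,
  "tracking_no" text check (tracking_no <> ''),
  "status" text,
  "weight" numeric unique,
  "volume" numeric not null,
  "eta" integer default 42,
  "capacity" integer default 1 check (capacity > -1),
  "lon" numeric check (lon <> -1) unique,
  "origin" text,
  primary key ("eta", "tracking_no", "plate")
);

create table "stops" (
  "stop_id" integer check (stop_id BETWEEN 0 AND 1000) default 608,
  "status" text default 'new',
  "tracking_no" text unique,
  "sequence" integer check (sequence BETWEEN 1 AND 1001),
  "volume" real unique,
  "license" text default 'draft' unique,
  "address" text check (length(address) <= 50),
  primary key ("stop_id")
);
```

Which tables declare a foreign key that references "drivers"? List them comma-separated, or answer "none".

none

No REFERENCES clause anywhere in the schema names drivers.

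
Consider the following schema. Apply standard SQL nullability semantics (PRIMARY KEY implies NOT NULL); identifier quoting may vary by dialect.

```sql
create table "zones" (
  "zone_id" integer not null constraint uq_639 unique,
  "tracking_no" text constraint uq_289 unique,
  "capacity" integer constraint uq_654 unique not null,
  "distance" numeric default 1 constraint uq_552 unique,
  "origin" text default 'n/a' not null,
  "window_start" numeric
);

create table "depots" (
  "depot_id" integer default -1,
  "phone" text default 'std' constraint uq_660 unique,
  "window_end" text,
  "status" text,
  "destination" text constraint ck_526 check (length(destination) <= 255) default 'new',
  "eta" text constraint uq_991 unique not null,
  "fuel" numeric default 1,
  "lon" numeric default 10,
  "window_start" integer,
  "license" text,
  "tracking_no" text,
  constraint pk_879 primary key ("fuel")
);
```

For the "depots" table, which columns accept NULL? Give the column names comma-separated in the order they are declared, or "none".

- depot_id: DEFAULT only fills an omitted column; an explicit NULL is still allowed → nullable.
- phone: UNIQUE does not imply NOT NULL → nullable.
- window_end: no NOT NULL constraint applies → nullable.
- status: no NOT NULL constraint applies → nullable.
- destination: CHECK does not forbid NULL (a CHECK constraint passes when its expression is NULL) → nullable.
- eta: declared NOT NULL → not nullable.
- fuel: part of the PRIMARY KEY, which implies NOT NULL → not nullable.
- lon: DEFAULT only fills an omitted column; an explicit NULL is still allowed → nullable.
- window_start: no NOT NULL constraint applies → nullable.
- license: no NOT NULL constraint applies → nullable.
- tracking_no: no NOT NULL constraint applies → nullable.

depot_id, phone, window_end, status, destination, lon, window_start, license, tracking_no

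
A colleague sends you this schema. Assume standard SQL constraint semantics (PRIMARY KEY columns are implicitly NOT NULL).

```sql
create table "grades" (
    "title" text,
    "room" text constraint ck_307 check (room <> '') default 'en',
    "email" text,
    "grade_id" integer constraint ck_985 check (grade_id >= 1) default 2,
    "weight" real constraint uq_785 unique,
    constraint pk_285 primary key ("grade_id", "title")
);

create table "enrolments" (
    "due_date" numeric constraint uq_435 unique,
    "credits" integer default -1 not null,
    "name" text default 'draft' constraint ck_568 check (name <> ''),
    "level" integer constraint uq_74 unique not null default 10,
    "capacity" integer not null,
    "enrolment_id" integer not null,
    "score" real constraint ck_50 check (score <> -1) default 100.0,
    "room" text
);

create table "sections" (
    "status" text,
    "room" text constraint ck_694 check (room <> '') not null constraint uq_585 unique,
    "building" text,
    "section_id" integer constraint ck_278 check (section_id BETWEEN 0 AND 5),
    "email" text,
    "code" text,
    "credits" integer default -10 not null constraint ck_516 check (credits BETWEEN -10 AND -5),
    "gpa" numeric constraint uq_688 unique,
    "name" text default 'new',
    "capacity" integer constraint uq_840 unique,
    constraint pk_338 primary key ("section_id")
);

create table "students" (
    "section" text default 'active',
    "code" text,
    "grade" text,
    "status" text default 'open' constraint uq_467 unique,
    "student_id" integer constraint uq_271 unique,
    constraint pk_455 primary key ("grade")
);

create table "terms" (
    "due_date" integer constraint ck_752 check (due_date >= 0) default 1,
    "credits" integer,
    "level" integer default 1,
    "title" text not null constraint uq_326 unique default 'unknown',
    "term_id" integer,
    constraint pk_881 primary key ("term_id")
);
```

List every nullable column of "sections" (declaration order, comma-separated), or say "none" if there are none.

status, building, email, code, gpa, name, capacity

- status: no NOT NULL constraint applies → nullable.
- room: declared NOT NULL → not nullable.
- building: no NOT NULL constraint applies → nullable.
- section_id: part of the PRIMARY KEY, which implies NOT NULL → not nullable.
- email: no NOT NULL constraint applies → nullable.
- code: no NOT NULL constraint applies → nullable.
- credits: declared NOT NULL → not nullable.
- gpa: UNIQUE does not imply NOT NULL → nullable.
- name: DEFAULT only fills an omitted column; an explicit NULL is still allowed → nullable.
- capacity: UNIQUE does not imply NOT NULL → nullable.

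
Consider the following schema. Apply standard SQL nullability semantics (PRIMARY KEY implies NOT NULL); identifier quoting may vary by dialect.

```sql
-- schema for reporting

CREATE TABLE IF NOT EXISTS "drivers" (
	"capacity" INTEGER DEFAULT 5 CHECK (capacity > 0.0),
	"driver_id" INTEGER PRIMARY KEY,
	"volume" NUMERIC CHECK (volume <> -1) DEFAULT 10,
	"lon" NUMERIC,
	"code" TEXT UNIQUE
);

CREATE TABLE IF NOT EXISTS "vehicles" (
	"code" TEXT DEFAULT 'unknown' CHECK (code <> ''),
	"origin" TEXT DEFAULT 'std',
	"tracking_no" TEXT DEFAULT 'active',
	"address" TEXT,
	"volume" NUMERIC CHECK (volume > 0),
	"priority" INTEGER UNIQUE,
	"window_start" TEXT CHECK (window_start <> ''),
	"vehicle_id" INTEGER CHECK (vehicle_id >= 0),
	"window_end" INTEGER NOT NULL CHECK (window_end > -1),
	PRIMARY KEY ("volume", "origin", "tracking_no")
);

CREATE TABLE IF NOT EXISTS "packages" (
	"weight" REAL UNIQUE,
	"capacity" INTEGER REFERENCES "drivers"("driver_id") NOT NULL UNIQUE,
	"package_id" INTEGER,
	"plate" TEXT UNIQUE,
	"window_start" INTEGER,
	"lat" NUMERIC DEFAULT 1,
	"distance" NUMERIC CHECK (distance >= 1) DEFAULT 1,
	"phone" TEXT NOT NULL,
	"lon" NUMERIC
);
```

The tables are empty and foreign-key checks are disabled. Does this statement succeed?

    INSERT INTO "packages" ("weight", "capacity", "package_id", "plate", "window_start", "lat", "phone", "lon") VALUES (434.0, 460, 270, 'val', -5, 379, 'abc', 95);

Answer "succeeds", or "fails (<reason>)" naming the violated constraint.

succeeds

NOT NULL columns: capacity is supplied; phone is supplied.
No constraint is violated.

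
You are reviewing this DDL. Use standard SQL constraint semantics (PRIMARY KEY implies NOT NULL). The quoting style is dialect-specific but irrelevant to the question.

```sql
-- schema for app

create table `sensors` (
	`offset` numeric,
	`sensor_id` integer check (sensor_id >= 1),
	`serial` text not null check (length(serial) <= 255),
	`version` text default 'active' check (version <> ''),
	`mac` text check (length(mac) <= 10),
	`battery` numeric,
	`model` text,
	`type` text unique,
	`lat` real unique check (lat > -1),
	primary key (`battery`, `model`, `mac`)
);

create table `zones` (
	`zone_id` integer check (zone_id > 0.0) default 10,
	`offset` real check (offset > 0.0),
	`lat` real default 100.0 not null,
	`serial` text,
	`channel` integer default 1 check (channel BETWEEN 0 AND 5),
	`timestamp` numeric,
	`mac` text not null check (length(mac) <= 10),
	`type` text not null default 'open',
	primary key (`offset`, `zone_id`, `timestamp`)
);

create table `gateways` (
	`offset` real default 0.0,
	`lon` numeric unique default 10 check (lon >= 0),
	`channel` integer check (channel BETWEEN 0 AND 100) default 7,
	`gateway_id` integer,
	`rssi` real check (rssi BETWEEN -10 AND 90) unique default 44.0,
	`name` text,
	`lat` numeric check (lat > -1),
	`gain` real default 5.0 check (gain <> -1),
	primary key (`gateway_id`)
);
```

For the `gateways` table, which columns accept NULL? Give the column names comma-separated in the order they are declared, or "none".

offset, lon, channel, rssi, name, lat, gain

- offset: DEFAULT only fills an omitted column; an explicit NULL is still allowed → nullable.
- lon: CHECK does not forbid NULL (a CHECK constraint passes when its expression is NULL) → nullable.
- channel: CHECK does not forbid NULL (a CHECK constraint passes when its expression is NULL) → nullable.
- gateway_id: part of the PRIMARY KEY, which implies NOT NULL → not nullable.
- rssi: CHECK does not forbid NULL (a CHECK constraint passes when its expression is NULL) → nullable.
- name: no NOT NULL constraint applies → nullable.
- lat: CHECK does not forbid NULL (a CHECK constraint passes when its expression is NULL) → nullable.
- gain: CHECK does not forbid NULL (a CHECK constraint passes when its expression is NULL) → nullable.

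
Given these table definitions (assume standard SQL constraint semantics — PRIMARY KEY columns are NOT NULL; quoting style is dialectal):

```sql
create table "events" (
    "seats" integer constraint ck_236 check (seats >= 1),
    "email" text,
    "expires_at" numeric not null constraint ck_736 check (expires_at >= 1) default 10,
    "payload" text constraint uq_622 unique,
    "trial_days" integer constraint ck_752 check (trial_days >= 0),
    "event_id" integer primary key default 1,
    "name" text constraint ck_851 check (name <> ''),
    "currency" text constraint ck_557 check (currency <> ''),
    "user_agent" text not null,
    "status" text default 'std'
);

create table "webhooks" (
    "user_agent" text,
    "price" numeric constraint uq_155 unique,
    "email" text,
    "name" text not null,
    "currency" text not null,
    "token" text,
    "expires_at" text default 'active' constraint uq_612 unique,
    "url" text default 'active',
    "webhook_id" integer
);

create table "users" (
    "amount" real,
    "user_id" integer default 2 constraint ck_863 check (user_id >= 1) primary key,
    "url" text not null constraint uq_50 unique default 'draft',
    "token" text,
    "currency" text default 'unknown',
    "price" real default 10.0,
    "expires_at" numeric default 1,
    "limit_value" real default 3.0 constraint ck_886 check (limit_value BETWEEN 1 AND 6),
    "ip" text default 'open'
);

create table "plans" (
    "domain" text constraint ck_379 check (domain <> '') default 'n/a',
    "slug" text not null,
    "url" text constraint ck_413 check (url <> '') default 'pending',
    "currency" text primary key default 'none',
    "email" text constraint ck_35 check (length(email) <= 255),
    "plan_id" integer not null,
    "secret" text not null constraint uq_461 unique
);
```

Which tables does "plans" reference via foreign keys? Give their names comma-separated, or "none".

No column in plans has a REFERENCES clause.

none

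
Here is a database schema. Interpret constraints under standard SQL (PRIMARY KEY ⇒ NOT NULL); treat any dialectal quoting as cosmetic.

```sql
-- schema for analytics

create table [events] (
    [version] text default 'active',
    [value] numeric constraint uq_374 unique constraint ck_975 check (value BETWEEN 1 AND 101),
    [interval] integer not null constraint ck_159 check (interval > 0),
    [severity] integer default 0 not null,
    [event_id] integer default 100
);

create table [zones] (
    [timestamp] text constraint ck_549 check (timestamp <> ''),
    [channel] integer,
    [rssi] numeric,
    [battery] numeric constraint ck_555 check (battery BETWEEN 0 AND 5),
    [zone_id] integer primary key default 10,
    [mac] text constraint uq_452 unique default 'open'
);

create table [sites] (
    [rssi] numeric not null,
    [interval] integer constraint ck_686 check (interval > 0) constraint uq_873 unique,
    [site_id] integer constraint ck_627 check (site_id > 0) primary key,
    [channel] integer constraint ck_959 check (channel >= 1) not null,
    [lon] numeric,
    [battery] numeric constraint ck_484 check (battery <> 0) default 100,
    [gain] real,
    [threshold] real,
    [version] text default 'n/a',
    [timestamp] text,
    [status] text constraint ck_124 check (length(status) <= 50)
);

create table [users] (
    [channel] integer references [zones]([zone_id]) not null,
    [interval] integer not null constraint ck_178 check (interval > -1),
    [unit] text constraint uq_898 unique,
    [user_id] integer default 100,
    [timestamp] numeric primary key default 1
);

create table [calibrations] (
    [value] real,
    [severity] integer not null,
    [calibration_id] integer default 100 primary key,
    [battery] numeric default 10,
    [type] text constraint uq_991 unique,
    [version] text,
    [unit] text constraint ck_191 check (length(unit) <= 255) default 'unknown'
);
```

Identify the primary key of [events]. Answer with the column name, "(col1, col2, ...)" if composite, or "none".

none

No column is declared PRIMARY KEY inline, and there is no table-level PRIMARY KEY clause in events.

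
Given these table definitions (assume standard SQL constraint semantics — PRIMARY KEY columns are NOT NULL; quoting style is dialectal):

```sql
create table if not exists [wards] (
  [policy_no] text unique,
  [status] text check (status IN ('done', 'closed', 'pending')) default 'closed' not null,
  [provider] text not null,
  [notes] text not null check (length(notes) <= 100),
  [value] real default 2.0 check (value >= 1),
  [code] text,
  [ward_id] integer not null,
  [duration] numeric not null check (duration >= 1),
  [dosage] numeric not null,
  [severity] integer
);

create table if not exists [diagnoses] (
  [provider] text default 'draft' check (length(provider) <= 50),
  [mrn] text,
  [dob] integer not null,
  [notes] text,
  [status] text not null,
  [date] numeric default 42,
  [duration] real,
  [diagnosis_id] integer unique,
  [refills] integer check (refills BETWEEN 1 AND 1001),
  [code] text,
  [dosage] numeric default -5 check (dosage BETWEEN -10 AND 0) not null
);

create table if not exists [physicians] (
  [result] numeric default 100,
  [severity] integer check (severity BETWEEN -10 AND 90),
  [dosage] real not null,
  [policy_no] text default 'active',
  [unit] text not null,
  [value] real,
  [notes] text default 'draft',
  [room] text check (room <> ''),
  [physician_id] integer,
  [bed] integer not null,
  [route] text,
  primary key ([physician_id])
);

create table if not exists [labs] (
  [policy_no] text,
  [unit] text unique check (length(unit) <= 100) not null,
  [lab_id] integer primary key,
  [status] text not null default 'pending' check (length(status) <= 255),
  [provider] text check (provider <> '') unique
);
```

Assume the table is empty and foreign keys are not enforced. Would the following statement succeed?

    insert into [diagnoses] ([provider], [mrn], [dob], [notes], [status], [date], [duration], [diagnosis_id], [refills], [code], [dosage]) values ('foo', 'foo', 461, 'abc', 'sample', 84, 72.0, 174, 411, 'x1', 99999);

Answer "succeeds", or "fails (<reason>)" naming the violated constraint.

The value 99999 for dosage violates CHECK (dosage BETWEEN -10 AND 0).

fails (CHECK on dosage)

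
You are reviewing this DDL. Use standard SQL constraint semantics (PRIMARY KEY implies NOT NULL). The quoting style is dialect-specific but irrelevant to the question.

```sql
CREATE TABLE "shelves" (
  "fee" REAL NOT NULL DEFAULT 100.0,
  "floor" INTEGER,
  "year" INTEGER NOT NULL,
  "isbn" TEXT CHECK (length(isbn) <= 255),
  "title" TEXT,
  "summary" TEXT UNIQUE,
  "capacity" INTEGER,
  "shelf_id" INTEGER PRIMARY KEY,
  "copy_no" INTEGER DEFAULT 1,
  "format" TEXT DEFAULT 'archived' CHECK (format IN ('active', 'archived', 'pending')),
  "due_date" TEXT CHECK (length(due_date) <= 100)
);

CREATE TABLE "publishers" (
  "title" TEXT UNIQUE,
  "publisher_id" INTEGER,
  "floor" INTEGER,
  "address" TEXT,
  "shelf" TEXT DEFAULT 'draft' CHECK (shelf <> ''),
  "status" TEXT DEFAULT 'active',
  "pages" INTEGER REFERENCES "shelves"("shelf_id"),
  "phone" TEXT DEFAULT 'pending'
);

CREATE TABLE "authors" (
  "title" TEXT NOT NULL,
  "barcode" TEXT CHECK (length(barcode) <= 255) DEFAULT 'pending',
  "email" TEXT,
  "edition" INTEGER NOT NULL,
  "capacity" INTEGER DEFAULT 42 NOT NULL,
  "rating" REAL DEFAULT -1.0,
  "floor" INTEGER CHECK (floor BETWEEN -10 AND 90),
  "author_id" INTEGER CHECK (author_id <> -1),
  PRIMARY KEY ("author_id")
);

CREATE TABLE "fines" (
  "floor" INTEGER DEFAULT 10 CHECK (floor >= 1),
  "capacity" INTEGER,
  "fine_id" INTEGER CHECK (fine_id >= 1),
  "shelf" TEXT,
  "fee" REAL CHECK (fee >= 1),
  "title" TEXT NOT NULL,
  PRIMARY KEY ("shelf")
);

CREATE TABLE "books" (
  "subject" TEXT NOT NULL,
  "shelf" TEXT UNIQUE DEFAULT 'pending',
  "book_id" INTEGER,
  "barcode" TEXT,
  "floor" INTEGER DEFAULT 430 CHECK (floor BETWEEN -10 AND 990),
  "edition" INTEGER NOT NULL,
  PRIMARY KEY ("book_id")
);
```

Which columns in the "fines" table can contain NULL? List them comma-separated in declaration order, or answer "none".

- floor: CHECK does not forbid NULL (a CHECK constraint passes when its expression is NULL) → nullable.
- capacity: no NOT NULL constraint applies → nullable.
- fine_id: CHECK does not forbid NULL (a CHECK constraint passes when its expression is NULL) → nullable.
- shelf: part of the PRIMARY KEY, which implies NOT NULL → not nullable.
- fee: CHECK does not forbid NULL (a CHECK constraint passes when its expression is NULL) → nullable.
- title: declared NOT NULL → not nullable.

floor, capacity, fine_id, fee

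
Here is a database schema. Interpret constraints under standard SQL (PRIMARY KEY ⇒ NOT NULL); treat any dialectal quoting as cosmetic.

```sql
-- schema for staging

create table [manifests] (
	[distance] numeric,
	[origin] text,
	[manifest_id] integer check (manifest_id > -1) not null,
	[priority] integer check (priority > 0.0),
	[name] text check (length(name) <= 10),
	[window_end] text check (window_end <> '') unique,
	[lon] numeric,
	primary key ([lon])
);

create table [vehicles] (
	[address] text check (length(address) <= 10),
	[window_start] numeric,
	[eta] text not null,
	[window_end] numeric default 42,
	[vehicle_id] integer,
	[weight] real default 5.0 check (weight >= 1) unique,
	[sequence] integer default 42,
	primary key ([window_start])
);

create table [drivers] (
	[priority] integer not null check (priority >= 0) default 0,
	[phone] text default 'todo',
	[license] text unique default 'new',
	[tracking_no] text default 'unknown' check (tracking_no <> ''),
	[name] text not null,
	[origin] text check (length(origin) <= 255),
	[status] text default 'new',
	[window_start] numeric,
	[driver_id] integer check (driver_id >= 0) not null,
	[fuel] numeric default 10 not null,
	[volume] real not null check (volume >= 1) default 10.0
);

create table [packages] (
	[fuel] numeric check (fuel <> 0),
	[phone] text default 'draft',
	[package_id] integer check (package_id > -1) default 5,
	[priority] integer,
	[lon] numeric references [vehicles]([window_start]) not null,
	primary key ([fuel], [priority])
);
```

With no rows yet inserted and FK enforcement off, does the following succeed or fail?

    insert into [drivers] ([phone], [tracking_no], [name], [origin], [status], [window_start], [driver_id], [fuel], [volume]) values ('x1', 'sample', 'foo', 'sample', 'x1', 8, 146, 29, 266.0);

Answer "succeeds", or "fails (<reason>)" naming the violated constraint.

NOT NULL columns: driver_id is supplied; fuel is supplied; name is supplied; priority defaults to 0; volume is supplied.
CHECK constraints: 'sample' satisfies (tracking_no <> ''); 'sample' satisfies (length(origin) <= 255); 146 satisfies (driver_id >= 0); 266.0 satisfies (volume >= 1).
No constraint is violated.

succeeds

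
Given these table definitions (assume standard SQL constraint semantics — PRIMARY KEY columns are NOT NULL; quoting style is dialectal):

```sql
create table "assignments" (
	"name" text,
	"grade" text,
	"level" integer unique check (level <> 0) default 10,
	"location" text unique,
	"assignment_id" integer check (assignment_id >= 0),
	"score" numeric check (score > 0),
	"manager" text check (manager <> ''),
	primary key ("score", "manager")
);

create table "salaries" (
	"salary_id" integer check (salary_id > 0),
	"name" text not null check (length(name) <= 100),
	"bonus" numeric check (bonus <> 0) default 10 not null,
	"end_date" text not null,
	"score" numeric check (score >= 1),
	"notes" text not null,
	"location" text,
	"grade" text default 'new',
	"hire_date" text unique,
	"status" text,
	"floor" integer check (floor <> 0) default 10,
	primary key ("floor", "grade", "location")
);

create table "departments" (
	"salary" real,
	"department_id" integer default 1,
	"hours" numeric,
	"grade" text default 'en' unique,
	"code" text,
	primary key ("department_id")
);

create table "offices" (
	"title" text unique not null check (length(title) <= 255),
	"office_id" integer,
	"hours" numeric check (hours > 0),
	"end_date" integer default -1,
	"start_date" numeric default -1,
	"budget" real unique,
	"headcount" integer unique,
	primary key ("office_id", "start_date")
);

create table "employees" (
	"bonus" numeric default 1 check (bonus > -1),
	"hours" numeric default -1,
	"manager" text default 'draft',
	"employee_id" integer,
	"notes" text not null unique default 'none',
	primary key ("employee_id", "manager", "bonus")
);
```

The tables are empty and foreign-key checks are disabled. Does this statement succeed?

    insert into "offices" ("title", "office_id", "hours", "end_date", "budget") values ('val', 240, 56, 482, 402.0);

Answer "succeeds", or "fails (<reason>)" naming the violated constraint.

NOT NULL columns: office_id is supplied; start_date defaults to -1; title is supplied.
CHECK constraints: 'val' satisfies (length(title) <= 255); 56 satisfies (hours > 0).
No constraint is violated.

succeeds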